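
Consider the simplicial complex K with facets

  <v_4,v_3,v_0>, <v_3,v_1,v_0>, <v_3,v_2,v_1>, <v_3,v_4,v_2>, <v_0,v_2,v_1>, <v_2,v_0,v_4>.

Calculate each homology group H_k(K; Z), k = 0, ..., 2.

We work with the vertex ordering v_0 < v_1 < v_2 < v_3 < v_4. The simplices of K, each written with vertices in increasing order, are:

  0-simplices (5): [v_0], [v_1], [v_2], [v_3], [v_4]
  1-simplices (9): [v_0,v_1], [v_0,v_2], [v_0,v_3], [v_0,v_4], [v_1,v_2], [v_1,v_3], [v_2,v_3], [v_2,v_4], [v_3,v_4]
  2-simplices (6): [v_0,v_1,v_2], [v_0,v_1,v_3], [v_0,v_2,v_4], [v_0,v_3,v_4], [v_1,v_2,v_3], [v_2,v_3,v_4]

Hence C_0 ≅ Z^5, C_1 ≅ Z^9, C_2 ≅ Z^6.

∂_1: C_1 → C_0 maps an edge to its endpoints' difference, ∂[p,q] = q − p.
This gives a 5×9 integer matrix of rank 4; reducing to Smith normal form yields diagonal entries (1,1,1,1).

∂_2: C_2 → C_1 maps a triangle to the signed sum of its edges. For instance
  ∂[v_0,v_1,v_3] = [v_1,v_3] − [v_0,v_3] + [v_0,v_1],
  ∂[v_1,v_2,v_3] = [v_2,v_3] − [v_1,v_3] + [v_1,v_2].
The resulting 9×6 matrix has rank 5, and its Smith normal form has invariant factors (1,1,1,1,1).

Computing H_k = (kernel of ∂_k) / (image of ∂_{k+1}):

  H_0: rank C_0 − rank ∂_1 = 5 − 4 = 1, and the invariant factors of ∂_1 are all 1, so H_0 = Z.
  H_1: rank ker ∂_1 − rank ∂_2 = (9 − 4) − 5 = 0, and the invariant factors of ∂_2 are all 1, so H_1 = 0.
  H_2: rank ker ∂_2 − rank ∂_3 = (6 − 5) − 0 = 1, and there is no ∂_3, so H_2 = Z.

(K is a triangulation of the 2-sphere S^2.)

H_0 ≅ Z,  H_1 = 0,  H_2 ≅ Z.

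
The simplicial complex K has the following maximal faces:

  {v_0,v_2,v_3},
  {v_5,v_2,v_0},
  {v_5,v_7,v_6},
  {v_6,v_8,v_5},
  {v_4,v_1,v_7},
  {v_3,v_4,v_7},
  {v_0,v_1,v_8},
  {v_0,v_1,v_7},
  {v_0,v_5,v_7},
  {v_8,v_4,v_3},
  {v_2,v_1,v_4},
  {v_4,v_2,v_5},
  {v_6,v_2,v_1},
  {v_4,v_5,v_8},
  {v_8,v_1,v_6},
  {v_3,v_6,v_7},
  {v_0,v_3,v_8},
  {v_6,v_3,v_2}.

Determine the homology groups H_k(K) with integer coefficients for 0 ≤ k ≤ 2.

Order the vertices as v_0 < v_1 < v_2 < v_3 < v_4 < v_5 < v_6 < v_7 < v_8. Listing each simplex with vertices in this order, K has dimension 2 with simplices:

  0-simplices (9): [v_0], [v_1], [v_2], [v_3], [v_4], [v_5], [v_6], [v_7], [v_8]
  1-simplices (27): (27 of them)
  2-simplices (18): (18 of them)

so the chain groups are C_0 ≅ Z^9, C_1 ≅ Z^27, C_2 ≅ Z^18.

Boundary ∂_1: C_1 → C_0 maps an edge to its endpoints' difference, ∂[p,q] = q − p.
The 9×27 boundary matrix has rank 8 and Smith normal form diag(1,1,1,1,1,1,1,1).

Boundary ∂_2: C_2 → C_1 acts by ∂[p,q,r] = [q,r] − [p,r] + [p,q]. For instance
  ∂[v_4,v_5,v_8] = [v_5,v_8] − [v_4,v_8] + [v_4,v_5],
  ∂[v_0,v_1,v_7] = [v_1,v_7] − [v_0,v_7] + [v_0,v_1].
As a 27×18 matrix over Z this has rank 17, with invariant factors (1,1,1,1,1,1,1,1,1,1,1,1,1,1,1,1,1).

Computing H_k = (kernel of ∂_k) / (image of ∂_{k+1}):

  H_0: rank C_0 − rank ∂_1 = 9 − 8 = 1, and the invariant factors of ∂_1 are all 1, so H_0 ≅ Z.
  H_1: rank ker ∂_1 − rank ∂_2 = (27 − 8) − 17 = 2, and the invariant factors of ∂_2 are all 1, so H_1 ≅ Z^2.
  H_2: rank ker ∂_2 − rank ∂_3 = (18 − 17) − 0 = 1, and there is no ∂_3, so H_2 ≅ Z.

As a check, the Euler characteristic is 9 − 27 + 18 = 0, which agrees with 1 − 2 + 1 = 0.

H_0 = Z,  H_1 = Z^2,  H_2 = Z.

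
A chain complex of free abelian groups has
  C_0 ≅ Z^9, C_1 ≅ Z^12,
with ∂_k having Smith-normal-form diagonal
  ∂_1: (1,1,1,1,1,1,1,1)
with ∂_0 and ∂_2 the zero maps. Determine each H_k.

H_0 = Z,  H_1 = Z^4.

H_0: b_0 = 9 − 0 − 8 = 1; torsion from ∂_1 factors > 1: none. So H_0 = Z.
H_1: b_1 = 12 − 8 − 0 = 4; torsion from ∂_2 factors > 1: none. So H_1 = Z^4.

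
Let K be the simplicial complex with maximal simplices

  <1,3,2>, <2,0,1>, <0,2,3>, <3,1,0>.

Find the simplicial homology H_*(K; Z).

Fix the vertex order 0 < 1 < 2 < 3 and write every simplex with vertices in increasing order. Then dim K = 2 and the simplices of K are:

  0-simplices (4): [0], [1], [2], [3]
  1-simplices (6): [0,1], [0,2], [0,3], [1,2], [1,3], [2,3]
  2-simplices (4): [0,1,2], [0,1,3], [0,2,3], [1,2,3]

giving chain groups C_0 ≅ Z^4, C_1 ≅ Z^6, C_2 ≅ Z^4.

The boundary map ∂_1: C_1 → C_0 is given by ∂[p,q] = [q] − [p]. For instance
  ∂[1,2] = [2] − [1].
The resulting 4×6 matrix has rank 3, and its Smith normal form has invariant factors (1,1,1).

∂_2: C_2 → C_1 sends each 2-simplex [p,q,r] to [q,r] − [p,r] + [p,q]. For instance
  ∂[0,1,2] = [1,2] − [0,2] + [0,1],
  ∂[0,2,3] = [2,3] − [0,3] + [0,2].
As a 6×4 matrix over Z this has rank 3, with invariant factors (1,1,1).

Now H_k = ker ∂_k / im ∂_{k+1}, so:

  H_0: rank C_0 − rank ∂_1 = 4 − 3 = 1, and the invariant factors of ∂_1 are all 1, so H_0 = Z.
  H_1: rank ker ∂_1 − rank ∂_2 = (6 − 3) − 3 = 0, and the invariant factors of ∂_2 are all 1, so H_1 = 0.
  H_2: rank ker ∂_2 − rank ∂_3 = (4 − 3) − 0 = 1, and there is no ∂_3, so H_2 = Z.

As a check, the Euler characteristic is 4 − 6 + 4 = 2, which agrees with 1 − 0 + 1 = 2.

H_0 ≅ Z,  H_1 = 0,  H_2 ≅ Z.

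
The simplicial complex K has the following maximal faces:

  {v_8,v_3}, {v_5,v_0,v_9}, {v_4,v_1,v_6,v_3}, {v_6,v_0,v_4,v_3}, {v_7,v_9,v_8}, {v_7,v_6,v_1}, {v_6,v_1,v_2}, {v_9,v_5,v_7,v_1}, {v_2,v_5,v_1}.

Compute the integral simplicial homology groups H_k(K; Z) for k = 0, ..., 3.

Take the total order v_0 < v_1 < v_2 < v_3 < v_4 < v_5 < v_6 < v_7 < v_8 < v_9 on the vertex set. Then K (dimension 3) consists of the simplices:

  0-simplices (10): [v_0], [v_1], [v_2], [v_3], [v_4], [v_5], [v_6], [v_7], [v_8], [v_9]
  1-simplices (24): (24 of them)
  2-simplices (16): (16 of them)
  3-simplices (3): [v_0,v_3,v_4,v_6], [v_1,v_3,v_4,v_6], [v_1,v_5,v_7,v_9]

so the chain groups are C_0 ≅ Z^10, C_1 ≅ Z^24, C_2 ≅ Z^16, C_3 ≅ Z^3.

The boundary map ∂_1: C_1 → C_0 sends each edge [p,q] (with p < q) to q − p.
The resulting 10×24 matrix has rank 9, and its Smith normal form has invariant factors (1,1,1,1,1,1,1,1,1).

∂_2: C_2 → C_1 maps a triangle to the signed sum of its edges. For instance
  ∂[v_1,v_5,v_9] = [v_5,v_9] − [v_1,v_9] + [v_1,v_5],
  ∂[v_0,v_4,v_6] = [v_4,v_6] − [v_0,v_6] + [v_0,v_4].
As a 24×16 matrix over Z this has rank 13, with invariant factors (1,1,1,1,1,1,1,1,1,1,1,1,1).

Boundary ∂_3: C_3 → C_2 sends each 3-simplex σ to the alternating sum Σ_i (−1)^i (σ with its i-th vertex removed). For instance
  ∂[v_0,v_3,v_4,v_6] = [v_3,v_4,v_6] − [v_0,v_4,v_6] + [v_0,v_3,v_6] − [v_0,v_3,v_4],
  ∂[v_1,v_5,v_7,v_9] = [v_5,v_7,v_9] − [v_1,v_7,v_9] + [v_1,v_5,v_9] − [v_1,v_5,v_7].
The 16×3 boundary matrix has rank 3 and Smith normal form diag(1,1,1).

Now H_k = ker ∂_k / im ∂_{k+1}, so:

  H_0: rank C_0 − rank ∂_1 = 10 − 9 = 1, and the invariant factors of ∂_1 are all 1, so H_0 ≅ Z.
  H_1: rank ker ∂_1 − rank ∂_2 = (24 − 9) − 13 = 2, and the invariant factors of ∂_2 are all 1, so H_1 ≅ Z^2.
  H_2: rank ker ∂_2 − rank ∂_3 = (16 − 13) − 3 = 0, and the invariant factors of ∂_3 are all 1, so H_2 ≅ 0.
  H_3: rank ker ∂_3 − rank ∂_4 = (3 − 3) − 0 = 0, and there is no ∂_4, so H_3 ≅ 0.

As a check, the Euler characteristic is 10 − 24 + 16 − 3 = -1, which agrees with 1 − 2 + 0 − 0 = -1.

H_0 ≅ Z,  H_1 ≅ Z^2,  H_2 = 0,  H_3 = 0.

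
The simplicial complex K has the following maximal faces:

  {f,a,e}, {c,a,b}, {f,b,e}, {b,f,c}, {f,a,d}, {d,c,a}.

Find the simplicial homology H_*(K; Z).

H_0 = Z,  H_1 = Z,  H_2 = 0.

We work with the vertex ordering a < b < c < d < e < f. The simplices of K, each written with vertices in increasing order, are:

  0-simplices (6): a, b, c, d, e, f
  1-simplices (12): ab, ac, ad, ae, af, bc, be, bf, cd, cf, df, ef
  2-simplices (6): abc, acd, adf, aef, bcf, bef

so the chain groups are C_0 ≅ Z^6, C_1 ≅ Z^12, C_2 ≅ Z^6.

Boundary ∂_1: C_1 → C_0 maps an edge to its endpoints' difference, ∂[p,q] = q − p.
The 6×12 boundary matrix has rank 5 and Smith normal form diag(1,1,1,1,1).

The boundary map ∂_2: C_2 → C_1 maps a triangle to the signed sum of its edges. For instance
  ∂acd = cd − ad + ac,
  ∂adf = df − af + ad.
The resulting 12×6 matrix has rank 6, and its Smith normal form has invariant factors (1,1,1,1,1,1).

Reading off H_k = ker ∂_k / im ∂_{k+1}:

  H_0: rank C_0 − rank ∂_1 = 6 − 5 = 1, and the invariant factors of ∂_1 are all 1, so H_0 ≅ Z.
  H_1: rank ker ∂_1 − rank ∂_2 = (12 − 5) − 6 = 1, and the invariant factors of ∂_2 are all 1, so H_1 ≅ Z.
  H_2: rank ker ∂_2 − rank ∂_3 = (6 − 6) − 0 = 0, and there is no ∂_3, so H_2 ≅ 0.

As a check, the Euler characteristic is 6 − 12 + 6 = 0, which agrees with 1 − 1 + 0 = 0.
(K is a triangulation of the cylinder S^1 x I.)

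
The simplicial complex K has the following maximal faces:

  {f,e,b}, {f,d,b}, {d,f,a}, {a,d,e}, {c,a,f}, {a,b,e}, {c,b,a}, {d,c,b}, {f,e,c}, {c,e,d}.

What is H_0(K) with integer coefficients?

H_0 = Z.

We work with the vertex ordering a < b < c < d < e < f. The simplices of K, each written with vertices in increasing order, are:

  0-simplices (6): a, b, c, d, e, f
  1-simplices (15): ab, ac, ad, ae, af, bc, bd, be, bf, cd, ce, cf, de, df, ef
  2-simplices (10): abc, abe, acf, ade, adf, bcd, bdf, bef, cde, cef

giving chain groups C_0 ≅ Z^6, C_1 ≅ Z^15, C_2 ≅ Z^10.

The boundary map ∂_1: C_1 → C_0 sends each edge [p,q] (with p < q) to q − p.
The resulting 6×15 matrix has rank 5, and its Smith normal form has invariant factors (1,1,1,1,1).

The boundary map ∂_2: C_2 → C_1 maps a triangle to the signed sum of its edges. For instance
  ∂bcd = cd − bd + bc,
  ∂bef = ef − bf + be.
As a 15×10 matrix over Z this has rank 10, with invariant factors (1,1,1,1,1,1,1,1,1,2).

Computing H_k = (kernel of ∂_k) / (image of ∂_{k+1}):

  H_0: rank C_0 − rank ∂_1 = 6 − 5 = 1, and the invariant factors of ∂_1 are all 1, so H_0 ≅ Z.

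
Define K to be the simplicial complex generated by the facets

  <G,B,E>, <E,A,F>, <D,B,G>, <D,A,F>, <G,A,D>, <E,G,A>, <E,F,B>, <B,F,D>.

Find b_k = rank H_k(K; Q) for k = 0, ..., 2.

Fix the vertex order A < B < D < E < F < G and write every simplex with vertices in increasing order. Then dim K = 2 and the simplices of K are:

  0-simplices (6): A, B, D, E, F, G
  1-simplices (12): AD, AE, AF, AG, BD, BE, BF, BG, DF, DG, EF, EG
  2-simplices (8): ADF, ADG, AEF, AEG, BDF, BDG, BEF, BEG

giving chain groups C_0 ≅ Z^6, C_1 ≅ Z^12, C_2 ≅ Z^8.

Boundary ∂_1: C_1 → C_0 is given by ∂[p,q] = [q] − [p]. For instance
  ∂BD = D − B.
The 6×12 boundary matrix has rank 5 and Smith normal form diag(1,1,1,1,1).

The boundary map ∂_2: C_2 → C_1 acts by ∂[p,q,r] = [q,r] − [p,r] + [p,q]. For instance
  ∂ADF = DF − AF + AD,
  ∂BDG = DG − BG + BD.
This gives a 12×8 integer matrix of rank 7; reducing to Smith normal form yields diagonal entries (1,1,1,1,1,1,1).

From H_k ≅ ker(∂_k) / im(∂_{k+1}) we obtain:

  H_0: rank C_0 − rank ∂_1 = 6 − 5 = 1, and the invariant factors of ∂_1 are all 1, so H_0 = Z.
  H_1: rank ker ∂_1 − rank ∂_2 = (12 − 5) − 7 = 0, and the invariant factors of ∂_2 are all 1, so H_1 = 0.
  H_2: rank ker ∂_2 − rank ∂_3 = (8 − 7) − 0 = 1, and there is no ∂_3, so H_2 = Z.

Hence the Betti numbers are b_0 = 1, b_1 = 0, b_2 = 1.

b_0 = 1, b_1 = 0, b_2 = 1.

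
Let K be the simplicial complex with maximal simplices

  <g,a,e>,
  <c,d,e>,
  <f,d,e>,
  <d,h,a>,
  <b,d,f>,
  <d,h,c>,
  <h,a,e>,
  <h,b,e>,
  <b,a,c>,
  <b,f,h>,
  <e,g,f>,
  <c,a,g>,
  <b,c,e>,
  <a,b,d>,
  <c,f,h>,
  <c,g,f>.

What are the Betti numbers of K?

Order the vertices as a < b < c < d < e < f < g < h. Listing each simplex with vertices in this order, K has dimension 2 with simplices:

  0-simplices (8): a, b, c, d, e, f, g, h
  1-simplices (24): ab, ac, ad, ae, ag, ah, bc, bd, be, bf, bh, cd, ce, cf, cg, ch, de, df, dh, ef, eg, eh, fg, fh
  2-simplices (16): abc, abd, acg, adh, aeg, aeh, bce, bdf, beh, bfh, cde, cdh, cfg, cfh, def, efg

so the chain groups are C_0 ≅ Z^8, C_1 ≅ Z^24, C_2 ≅ Z^16.

The boundary map ∂_1: C_1 → C_0 is given by ∂[p,q] = [q] − [p].
The 8×24 boundary matrix has rank 7 and Smith normal form diag(1,1,1,1,1,1,1).

The boundary map ∂_2: C_2 → C_1 acts by ∂[p,q,r] = [q,r] − [p,r] + [p,q]. For instance
  ∂aeh = eh − ah + ae,
  ∂def = ef − df + de.
This gives a 24×16 integer matrix of rank 15; reducing to Smith normal form yields diagonal entries (1,1,1,1,1,1,1,1,1,1,1,1,1,1,1).

Now H_k = ker ∂_k / im ∂_{k+1}, so:

  H_0: rank C_0 − rank ∂_1 = 8 − 7 = 1, and the invariant factors of ∂_1 are all 1, so H_0 ≅ Z.
  H_1: rank ker ∂_1 − rank ∂_2 = (24 − 7) − 15 = 2, and the invariant factors of ∂_2 are all 1, so H_1 ≅ Z^2.
  H_2: rank ker ∂_2 − rank ∂_3 = (16 − 15) − 0 = 1, and there is no ∂_3, so H_2 ≅ Z.

Hence the Betti numbers are b_0 = 1, b_1 = 2, b_2 = 1.

b_0 = 1, b_1 = 2, b_2 = 1.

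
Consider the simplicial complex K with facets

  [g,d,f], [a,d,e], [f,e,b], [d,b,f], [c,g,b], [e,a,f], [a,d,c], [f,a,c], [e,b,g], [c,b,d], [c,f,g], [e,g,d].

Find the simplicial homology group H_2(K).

K has 7 vertices, 18 edges, 12 triangles.
rank ∂_2 = 12, rank ∂_3 = 0 ⇒ b_2 = 12 − 12 − 0 = 0. So H_2 = 0.

H_2 = 0.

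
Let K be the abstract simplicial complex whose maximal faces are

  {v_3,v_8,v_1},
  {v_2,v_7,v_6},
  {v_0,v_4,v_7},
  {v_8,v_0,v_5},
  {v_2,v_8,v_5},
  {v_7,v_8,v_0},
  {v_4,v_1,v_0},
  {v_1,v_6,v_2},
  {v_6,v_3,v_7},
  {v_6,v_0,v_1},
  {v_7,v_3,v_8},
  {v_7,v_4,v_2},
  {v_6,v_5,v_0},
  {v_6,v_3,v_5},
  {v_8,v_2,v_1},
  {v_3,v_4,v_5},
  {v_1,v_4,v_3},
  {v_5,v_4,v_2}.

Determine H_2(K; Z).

H_2 = Z.

Order the vertices as v_0 < v_1 < v_2 < v_3 < v_4 < v_5 < v_6 < v_7 < v_8. Listing each simplex with vertices in this order, K has dimension 2 with simplices:

  0-simplices (9): [v_0], [v_1], [v_2], [v_3], [v_4], [v_5], [v_6], [v_7], [v_8]
  1-simplices (27): (27 of them)
  2-simplices (18): (18 of them)

so the chain groups are C_0 ≅ Z^9, C_1 ≅ Z^27, C_2 ≅ Z^18.

The boundary map ∂_1: C_1 → C_0 sends each edge [p,q] (with p < q) to q − p. For instance
  ∂[v_5,v_8] = [v_8] − [v_5].
The resulting 9×27 matrix has rank 8, and its Smith normal form has invariant factors (1,1,1,1,1,1,1,1).

Boundary ∂_2: C_2 → C_1 acts by ∂[p,q,r] = [q,r] − [p,r] + [p,q]. For instance
  ∂[v_1,v_2,v_8] = [v_2,v_8] − [v_1,v_8] + [v_1,v_2],
  ∂[v_2,v_6,v_7] = [v_6,v_7] − [v_2,v_7] + [v_2,v_6].
This gives a 27×18 integer matrix of rank 17; reducing to Smith normal form yields diagonal entries (1,1,1,1,1,1,1,1,1,1,1,1,1,1,1,1,1).

Now H_k = ker ∂_k / im ∂_{k+1}, so:

  H_2: rank ker ∂_2 − rank ∂_3 = (18 − 17) − 0 = 1, and there is no ∂_3, so H_2 ≅ Z.

(K is a triangulation of the torus T^2.)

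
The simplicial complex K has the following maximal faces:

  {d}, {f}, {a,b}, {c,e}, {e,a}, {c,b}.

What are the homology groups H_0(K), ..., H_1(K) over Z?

K has 6 vertices, 4 edges.
rank ∂_0 = 0, rank ∂_1 = 3 ⇒ b_0 = 6 − 0 − 3 = 3; all invariant factors of ∂_1 are 1 so no torsion. So H_0 = Z^3.
rank ∂_1 = 3, rank ∂_2 = 0 ⇒ b_1 = 4 − 3 − 0 = 1. So H_1 = Z.

H_0 = Z^3,  H_1 = Z.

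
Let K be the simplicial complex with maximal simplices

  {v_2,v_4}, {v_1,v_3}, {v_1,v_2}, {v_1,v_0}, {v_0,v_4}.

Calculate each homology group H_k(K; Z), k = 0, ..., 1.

Fix the vertex order v_0 < v_1 < v_2 < v_3 < v_4 and write every simplex with vertices in increasing order. Then dim K = 1 and the simplices of K are:

  0-simplices (5): [v_0], [v_1], [v_2], [v_3], [v_4]
  1-simplices (5): [v_0,v_1], [v_0,v_4], [v_1,v_2], [v_1,v_3], [v_2,v_4]

so the chain groups are C_0 ≅ Z^5, C_1 ≅ Z^5.

∂_1: C_1 → C_0 sends each edge [p,q] (with p < q) to q − p.
The resulting 5×5 matrix has rank 4, and its Smith normal form has invariant factors (1,1,1,1).

Reading off H_k = ker ∂_k / im ∂_{k+1}:

  H_0: rank C_0 − rank ∂_1 = 5 − 4 = 1, and the invariant factors of ∂_1 are all 1, so H_0 = Z.
  H_1: rank ker ∂_1 − rank ∂_2 = (5 − 4) − 0 = 1, and there is no ∂_2, so H_1 = Z.

As a check, the Euler characteristic is 5 − 5 = 0, which agrees with 1 − 1 = 0.

H_0 ≅ Z,  H_1 ≅ Z.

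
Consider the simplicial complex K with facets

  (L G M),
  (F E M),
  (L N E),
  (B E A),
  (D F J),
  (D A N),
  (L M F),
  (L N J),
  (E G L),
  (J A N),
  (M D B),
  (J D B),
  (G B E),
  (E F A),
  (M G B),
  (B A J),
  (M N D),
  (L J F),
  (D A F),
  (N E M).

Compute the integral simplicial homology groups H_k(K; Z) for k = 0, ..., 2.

Fix the vertex order A < B < D < E < F < G < J < L < M < N and write every simplex with vertices in increasing order. Then dim K = 2 and the simplices of K are:

  0-simplices (10): A, B, D, E, F, G, J, L, M, N
  1-simplices (30): AB, AD, AE, AF, AJ, AN, BD, BE, BG, BJ, BM, DF, DJ, DM, DN, EF, EG, EL, EM, EN, FJ, FL, FM, GL, GM, JL, JN, LM, LN, MN
  2-simplices (20): ABE, ABJ, ADF, ADN, AEF, AJN, BDJ, BDM, BEG, BGM, DFJ, DMN, EFM, EGL, ELN, EMN, FJL, FLM, GLM, JLN

giving chain groups C_0 ≅ Z^10, C_1 ≅ Z^30, C_2 ≅ Z^20.

∂_1: C_1 → C_0 is given by ∂[p,q] = [q] − [p]. For instance
  ∂LM = M − L.
As a 10×30 matrix over Z this has rank 9, with invariant factors (1,1,1,1,1,1,1,1,1).

The boundary map ∂_2: C_2 → C_1 sends each 2-simplex [p,q,r] to [q,r] − [p,r] + [p,q]. For instance
  ∂EGL = GL − EL + EG,
  ∂BDM = DM − BM + BD.
As a 30×20 matrix over Z this has rank 20, with invariant factors (1,1,1,1,1,1,1,1,1,1,1,1,1,1,1,1,1,1,1,2).

Reading off H_k = ker ∂_k / im ∂_{k+1}:

  H_0: rank C_0 − rank ∂_1 = 10 − 9 = 1, and the invariant factors of ∂_1 are all 1, so H_0 = Z.
  H_1: rank ker ∂_1 − rank ∂_2 = (30 − 9) − 20 = 1, and ∂_2 has invariant factor 2 > 1, so H_1 = Z ⊕ Z/2.
  H_2: rank ker ∂_2 − rank ∂_3 = (20 − 20) − 0 = 0, and there is no ∂_3, so H_2 = 0.

As a check, the Euler characteristic is 10 − 30 + 20 = 0, which agrees with 1 − 1 + 0 = 0.

H_0 = Z,  H_1 = Z ⊕ Z/2,  H_2 = 0.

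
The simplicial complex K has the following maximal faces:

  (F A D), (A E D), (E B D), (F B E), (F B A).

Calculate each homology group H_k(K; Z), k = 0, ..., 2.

Order the vertices as A < B < D < E < F. Listing each simplex with vertices in this order, K has dimension 2 with simplices:

  0-simplices (5): A, B, D, E, F
  1-simplices (10): AB, AD, AE, AF, BD, BE, BF, DE, DF, EF
  2-simplices (5): ABF, ADE, ADF, BDE, BEF

so the chain groups are C_0 ≅ Z^5, C_1 ≅ Z^10, C_2 ≅ Z^5.

The boundary map ∂_1: C_1 → C_0 sends each edge [p,q] (with p < q) to q − p. For instance
  ∂AF = F − A.
This gives a 5×10 integer matrix of rank 4; reducing to Smith normal form yields diagonal entries (1,1,1,1).

The boundary map ∂_2: C_2 → C_1 sends each 2-simplex [p,q,r] to [q,r] − [p,r] + [p,q]. For instance
  ∂ABF = BF − AF + AB,
  ∂ADF = DF − AF + AD.
This gives a 10×5 integer matrix of rank 5; reducing to Smith normal form yields diagonal entries (1,1,1,1,1).

Computing H_k = (kernel of ∂_k) / (image of ∂_{k+1}):

  H_0: rank C_0 − rank ∂_1 = 5 − 4 = 1, and the invariant factors of ∂_1 are all 1, so H_0 = Z.
  H_1: rank ker ∂_1 − rank ∂_2 = (10 − 4) − 5 = 1, and the invariant factors of ∂_2 are all 1, so H_1 = Z.
  H_2: rank ker ∂_2 − rank ∂_3 = (5 − 5) − 0 = 0, and there is no ∂_3, so H_2 = 0.

H_0 = Z,  H_1 = Z,  H_2 = 0.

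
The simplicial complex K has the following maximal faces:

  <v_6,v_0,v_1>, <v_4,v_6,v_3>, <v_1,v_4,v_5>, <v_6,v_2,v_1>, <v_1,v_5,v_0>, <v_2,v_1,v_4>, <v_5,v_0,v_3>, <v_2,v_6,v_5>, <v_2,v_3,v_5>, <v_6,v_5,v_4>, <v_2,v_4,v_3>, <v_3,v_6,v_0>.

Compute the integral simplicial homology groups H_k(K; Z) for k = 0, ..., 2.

H_0 = Z,  H_1 = Z/2,  H_2 = 0.

Take the total order v_0 < v_1 < v_2 < v_3 < v_4 < v_5 < v_6 on the vertex set. Then K (dimension 2) consists of the simplices:

  0-simplices (7): [v_0], [v_1], [v_2], [v_3], [v_4], [v_5], [v_6]
  1-simplices (18): (18 of them)
  2-simplices (12): (12 of them)

Hence C_0 ≅ Z^7, C_1 ≅ Z^18, C_2 ≅ Z^12.

∂_1: C_1 → C_0 is given by ∂[p,q] = [q] − [p]. For instance
  ∂[v_1,v_2] = [v_2] − [v_1].
This gives a 7×18 integer matrix of rank 6; reducing to Smith normal form yields diagonal entries (1,1,1,1,1,1).

The boundary map ∂_2: C_2 → C_1 maps a triangle to the signed sum of its edges. For instance
  ∂[v_0,v_3,v_6] = [v_3,v_6] − [v_0,v_6] + [v_0,v_3],
  ∂[v_1,v_4,v_5] = [v_4,v_5] − [v_1,v_5] + [v_1,v_4].
The 18×12 boundary matrix has rank 12 and Smith normal form diag(1,1,1,1,1,1,1,1,1,1,1,2).

From H_k ≅ ker(∂_k) / im(∂_{k+1}) we obtain:

  H_0: rank C_0 − rank ∂_1 = 7 − 6 = 1, and the invariant factors of ∂_1 are all 1, so H_0 = Z.
  H_1: rank ker ∂_1 − rank ∂_2 = (18 − 6) − 12 = 0, and ∂_2 has invariant factor 2 > 1, so H_1 = Z/2.
  H_2: rank ker ∂_2 − rank ∂_3 = (12 − 12) − 0 = 0, and there is no ∂_3, so H_2 = 0.

As a check, the Euler characteristic is 7 − 18 + 12 = 1, which agrees with 1 − 0 + 0 = 1.
(K is a triangulation of the real projective plane RP^2.)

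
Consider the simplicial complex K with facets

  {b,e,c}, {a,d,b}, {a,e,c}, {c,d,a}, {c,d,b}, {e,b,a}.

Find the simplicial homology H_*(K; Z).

Order the vertices as a < b < c < d < e. Listing each simplex with vertices in this order, K has dimension 2 with simplices:

  0-simplices (5): a, b, c, d, e
  1-simplices (9): ab, ac, ad, ae, bc, bd, be, cd, ce
  2-simplices (6): abd, abe, acd, ace, bcd, bce

giving chain groups C_0 ≅ Z^5, C_1 ≅ Z^9, C_2 ≅ Z^6.

Boundary ∂_1: C_1 → C_0 is given by ∂[p,q] = [q] − [p]. For instance
  ∂ae = e − a.
As a 5×9 matrix over Z this has rank 4, with invariant factors (1,1,1,1).

∂_2: C_2 → C_1 maps a triangle to the signed sum of its edges. For instance
  ∂bce = ce − be + bc,
  ∂bcd = cd − bd + bc.
The resulting 9×6 matrix has rank 5, and its Smith normal form has invariant factors (1,1,1,1,1).

Computing H_k = (kernel of ∂_k) / (image of ∂_{k+1}):

  H_0: rank C_0 − rank ∂_1 = 5 − 4 = 1, and the invariant factors of ∂_1 are all 1, so H_0 ≅ Z.
  H_1: rank ker ∂_1 − rank ∂_2 = (9 − 4) − 5 = 0, and the invariant factors of ∂_2 are all 1, so H_1 ≅ 0.
  H_2: rank ker ∂_2 − rank ∂_3 = (6 − 5) − 0 = 1, and there is no ∂_3, so H_2 ≅ Z.

(K is a triangulation of the 2-sphere S^2.)

H_0 ≅ Z,  H_1 = 0,  H_2 ≅ Z.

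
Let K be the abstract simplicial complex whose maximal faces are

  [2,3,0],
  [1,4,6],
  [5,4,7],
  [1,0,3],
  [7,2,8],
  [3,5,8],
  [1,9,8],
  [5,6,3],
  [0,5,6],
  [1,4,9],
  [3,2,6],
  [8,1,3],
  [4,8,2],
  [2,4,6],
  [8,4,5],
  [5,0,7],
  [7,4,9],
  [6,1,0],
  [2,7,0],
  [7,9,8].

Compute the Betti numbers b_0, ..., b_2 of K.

b_0 = 1, b_1 = 1, b_2 = 0.

Fix the vertex order 0 < 1 < 2 < 3 < 4 < 5 < 6 < 7 < 8 < 9 and write every simplex with vertices in increasing order. Then dim K = 2 and the simplices of K are:

  0-simplices (10): [0], [1], [2], [3], [4], [5], [6], [7], [8], [9]
  1-simplices (30): (30 of them)
  2-simplices (20): (20 of them)

Hence C_0 ≅ Z^10, C_1 ≅ Z^30, C_2 ≅ Z^20.

Boundary ∂_1: C_1 → C_0 sends each edge [p,q] (with p < q) to q − p. For instance
  ∂[1,8] = [8] − [1].
As a 10×30 matrix over Z this has rank 9, with invariant factors (1,1,1,1,1,1,1,1,1).

Boundary ∂_2: C_2 → C_1 maps a triangle to the signed sum of its edges. For instance
  ∂[7,8,9] = [8,9] − [7,9] + [7,8],
  ∂[1,8,9] = [8,9] − [1,9] + [1,8].
As a 30×20 matrix over Z this has rank 20, with invariant factors (1,1,1,1,1,1,1,1,1,1,1,1,1,1,1,1,1,1,1,2).

Computing H_k = (kernel of ∂_k) / (image of ∂_{k+1}):

  H_0: rank C_0 − rank ∂_1 = 10 − 9 = 1, and the invariant factors of ∂_1 are all 1, so H_0 ≅ Z.
  H_1: rank ker ∂_1 − rank ∂_2 = (30 − 9) − 20 = 1, and ∂_2 has invariant factor 2 > 1, so H_1 ≅ Z ⊕ Z/2.
  H_2: rank ker ∂_2 − rank ∂_3 = (20 − 20) − 0 = 0, and there is no ∂_3, so H_2 ≅ 0.

As a check, the Euler characteristic is 10 − 30 + 20 = 0, which agrees with 1 − 1 + 0 = 0.

Hence the Betti numbers are b_0 = 1, b_1 = 1, b_2 = 0.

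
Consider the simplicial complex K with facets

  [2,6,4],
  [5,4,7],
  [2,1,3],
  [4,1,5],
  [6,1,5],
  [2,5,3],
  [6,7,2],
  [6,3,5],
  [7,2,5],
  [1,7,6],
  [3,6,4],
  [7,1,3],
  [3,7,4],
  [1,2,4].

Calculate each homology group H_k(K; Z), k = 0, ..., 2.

H_0 = Z,  H_1 = Z^2,  H_2 = Z.

We work with the vertex ordering 1 < 2 < 3 < 4 < 5 < 6 < 7. The simplices of K, each written with vertices in increasing order, are:

  0-simplices (7): [1], [2], [3], [4], [5], [6], [7]
  1-simplices (21): [1,2], [1,3], [1,4], [1,5], [1,6], [1,7], [2,3], [2,4], [2,5], [2,6], [2,7], [3,4], [3,5], [3,6], [3,7], [4,5], [4,6], [4,7], [5,6], [5,7], [6,7]
  2-simplices (14): [1,2,3], [1,2,4], [1,3,7], [1,4,5], [1,5,6], [1,6,7], [2,3,5], [2,4,6], [2,5,7], [2,6,7], [3,4,6], [3,4,7], [3,5,6], [4,5,7]

so the chain groups are C_0 ≅ Z^7, C_1 ≅ Z^21, C_2 ≅ Z^14.

Boundary ∂_1: C_1 → C_0 sends each edge [p,q] (with p < q) to q − p.
The 7×21 boundary matrix has rank 6 and Smith normal form diag(1,1,1,1,1,1).

∂_2: C_2 → C_1 acts by ∂[p,q,r] = [q,r] − [p,r] + [p,q]. For instance
  ∂[1,2,4] = [2,4] − [1,4] + [1,2],
  ∂[3,4,6] = [4,6] − [3,6] + [3,4].
This gives a 21×14 integer matrix of rank 13; reducing to Smith normal form yields diagonal entries (1,1,1,1,1,1,1,1,1,1,1,1,1).

Now H_k = ker ∂_k / im ∂_{k+1}, so:

  H_0: rank C_0 − rank ∂_1 = 7 − 6 = 1, and the invariant factors of ∂_1 are all 1, so H_0 = Z.
  H_1: rank ker ∂_1 − rank ∂_2 = (21 − 6) − 13 = 2, and the invariant factors of ∂_2 are all 1, so H_1 = Z^2.
  H_2: rank ker ∂_2 − rank ∂_3 = (14 − 13) − 0 = 1, and there is no ∂_3, so H_2 = Z.

As a check, the Euler characteristic is 7 − 21 + 14 = 0, which agrees with 1 − 2 + 1 = 0.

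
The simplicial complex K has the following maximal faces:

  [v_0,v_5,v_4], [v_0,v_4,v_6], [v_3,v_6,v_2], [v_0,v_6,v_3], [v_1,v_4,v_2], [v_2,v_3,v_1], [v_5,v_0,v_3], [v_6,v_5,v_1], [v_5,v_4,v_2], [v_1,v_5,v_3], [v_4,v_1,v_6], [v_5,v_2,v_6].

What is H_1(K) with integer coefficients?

Fix the vertex order v_0 < v_1 < v_2 < v_3 < v_4 < v_5 < v_6 and write every simplex with vertices in increasing order. Then dim K = 2 and the simplices of K are:

  0-simplices (7): [v_0], [v_1], [v_2], [v_3], [v_4], [v_5], [v_6]
  1-simplices (18): (18 of them)
  2-simplices (12): (12 of them)

so the chain groups are C_0 ≅ Z^7, C_1 ≅ Z^18, C_2 ≅ Z^12.

Boundary ∂_1: C_1 → C_0 sends each edge [p,q] (with p < q) to q − p.
This gives a 7×18 integer matrix of rank 6; reducing to Smith normal form yields diagonal entries (1,1,1,1,1,1).

∂_2: C_2 → C_1 maps a triangle to the signed sum of its edges. For instance
  ∂[v_1,v_3,v_5] = [v_3,v_5] − [v_1,v_5] + [v_1,v_3],
  ∂[v_2,v_5,v_6] = [v_5,v_6] − [v_2,v_6] + [v_2,v_5].
The 18×12 boundary matrix has rank 12 and Smith normal form diag(1,1,1,1,1,1,1,1,1,1,1,2).

From H_k ≅ ker(∂_k) / im(∂_{k+1}) we obtain:

  H_1: rank ker ∂_1 − rank ∂_2 = (18 − 6) − 12 = 0, and ∂_2 has invariant factor 2 > 1, so H_1 = Z/2Z.

(K is a triangulation of the real projective plane RP^2.)

H_1 = Z/2Z.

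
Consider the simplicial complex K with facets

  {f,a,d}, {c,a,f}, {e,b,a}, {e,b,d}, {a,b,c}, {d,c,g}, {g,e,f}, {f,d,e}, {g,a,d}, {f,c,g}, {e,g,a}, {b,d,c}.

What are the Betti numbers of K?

We work with the vertex ordering a < b < c < d < e < f < g. The simplices of K, each written with vertices in increasing order, are:

  0-simplices (7): a, b, c, d, e, f, g
  1-simplices (18): ab, ac, ad, ae, af, ag, bc, bd, be, cd, cf, cg, de, df, dg, ef, eg, fg
  2-simplices (12): abc, abe, acf, adf, adg, aeg, bcd, bde, cdg, cfg, def, efg

giving chain groups C_0 ≅ Z^7, C_1 ≅ Z^18, C_2 ≅ Z^12.

∂_1: C_1 → C_0 sends each edge [p,q] (with p < q) to q − p. For instance
  ∂ag = g − a.
The 7×18 boundary matrix has rank 6 and Smith normal form diag(1,1,1,1,1,1).

Boundary ∂_2: C_2 → C_1 maps a triangle to the signed sum of its edges. For instance
  ∂bde = de − be + bd,
  ∂aeg = eg − ag + ae.
This gives a 18×12 integer matrix of rank 12; reducing to Smith normal form yields diagonal entries (1,1,1,1,1,1,1,1,1,1,1,2).

From H_k ≅ ker(∂_k) / im(∂_{k+1}) we obtain:

  H_0: rank C_0 − rank ∂_1 = 7 − 6 = 1, and the invariant factors of ∂_1 are all 1, so H_0 = Z.
  H_1: rank ker ∂_1 − rank ∂_2 = (18 − 6) − 12 = 0, and ∂_2 has invariant factor 2 > 1, so H_1 = Z/2Z.
  H_2: rank ker ∂_2 − rank ∂_3 = (12 − 12) − 0 = 0, and there is no ∂_3, so H_2 = 0.

(K is a triangulation of the real projective plane RP^2.)

Hence the Betti numbers are b_0 = 1, b_1 = 0, b_2 = 0.

b_0 = 1, b_1 = 0, b_2 = 0.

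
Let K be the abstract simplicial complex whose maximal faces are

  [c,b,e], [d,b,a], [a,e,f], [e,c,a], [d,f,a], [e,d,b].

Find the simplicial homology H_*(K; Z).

Order the vertices as a < b < c < d < e < f. Listing each simplex with vertices in this order, K has dimension 2 with simplices:

  0-simplices (6): a, b, c, d, e, f
  1-simplices (12): ab, ac, ad, ae, af, bc, bd, be, ce, de, df, ef
  2-simplices (6): abd, ace, adf, aef, bce, bde

giving chain groups C_0 ≅ Z^6, C_1 ≅ Z^12, C_2 ≅ Z^6.

Boundary ∂_1: C_1 → C_0 is given by ∂[p,q] = [q] − [p]. For instance
  ∂be = e − b.
As a 6×12 matrix over Z this has rank 5, with invariant factors (1,1,1,1,1).

∂_2: C_2 → C_1 acts by ∂[p,q,r] = [q,r] − [p,r] + [p,q]. For instance
  ∂adf = df − af + ad,
  ∂bde = de − be + bd.
As a 12×6 matrix over Z this has rank 6, with invariant factors (1,1,1,1,1,1).

Computing H_k = (kernel of ∂_k) / (image of ∂_{k+1}):

  H_0: rank C_0 − rank ∂_1 = 6 − 5 = 1, and the invariant factors of ∂_1 are all 1, so H_0 = Z.
  H_1: rank ker ∂_1 − rank ∂_2 = (12 − 5) − 6 = 1, and the invariant factors of ∂_2 are all 1, so H_1 = Z.
  H_2: rank ker ∂_2 − rank ∂_3 = (6 − 6) − 0 = 0, and there is no ∂_3, so H_2 = 0.

H_0 = Z,  H_1 = Z,  H_2 = 0.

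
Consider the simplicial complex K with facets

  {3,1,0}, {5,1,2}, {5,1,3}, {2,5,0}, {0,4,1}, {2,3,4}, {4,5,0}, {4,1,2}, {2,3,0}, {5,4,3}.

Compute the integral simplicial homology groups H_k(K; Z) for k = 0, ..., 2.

H_0 ≅ Z,  H_1 ≅ Z/2,  H_2 = 0.

Take the total order 0 < 1 < 2 < 3 < 4 < 5 on the vertex set. Then K (dimension 2) consists of the simplices:

  0-simplices (6): [0], [1], [2], [3], [4], [5]
  1-simplices (15): [0,1], [0,2], [0,3], [0,4], [0,5], [1,2], [1,3], [1,4], [1,5], [2,3], [2,4], [2,5], [3,4], [3,5], [4,5]
  2-simplices (10): [0,1,3], [0,1,4], [0,2,3], [0,2,5], [0,4,5], [1,2,4], [1,2,5], [1,3,5], [2,3,4], [3,4,5]

Hence C_0 ≅ Z^6, C_1 ≅ Z^15, C_2 ≅ Z^10.

∂_1: C_1 → C_0 is given by ∂[p,q] = [q] − [p].
This gives a 6×15 integer matrix of rank 5; reducing to Smith normal form yields diagonal entries (1,1,1,1,1).

∂_2: C_2 → C_1 acts by ∂[p,q,r] = [q,r] − [p,r] + [p,q]. For instance
  ∂[0,1,4] = [1,4] − [0,4] + [0,1],
  ∂[3,4,5] = [4,5] − [3,5] + [3,4].
As a 15×10 matrix over Z this has rank 10, with invariant factors (1,1,1,1,1,1,1,1,1,2).

Now H_k = ker ∂_k / im ∂_{k+1}, so:

  H_0: rank C_0 − rank ∂_1 = 6 − 5 = 1, and the invariant factors of ∂_1 are all 1, so H_0 ≅ Z.
  H_1: rank ker ∂_1 − rank ∂_2 = (15 − 5) − 10 = 0, and ∂_2 has invariant factor 2 > 1, so H_1 ≅ Z/2.
  H_2: rank ker ∂_2 − rank ∂_3 = (10 − 10) − 0 = 0, and there is no ∂_3, so H_2 ≅ 0.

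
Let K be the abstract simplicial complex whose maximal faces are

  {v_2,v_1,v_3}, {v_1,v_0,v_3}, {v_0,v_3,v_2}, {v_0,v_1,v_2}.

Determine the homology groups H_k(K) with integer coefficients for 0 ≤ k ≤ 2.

Order the vertices as v_0 < v_1 < v_2 < v_3. Listing each simplex with vertices in this order, K has dimension 2 with simplices:

  0-simplices (4): [v_0], [v_1], [v_2], [v_3]
  1-simplices (6): [v_0,v_1], [v_0,v_2], [v_0,v_3], [v_1,v_2], [v_1,v_3], [v_2,v_3]
  2-simplices (4): [v_0,v_1,v_2], [v_0,v_1,v_3], [v_0,v_2,v_3], [v_1,v_2,v_3]

Hence C_0 ≅ Z^4, C_1 ≅ Z^6, C_2 ≅ Z^4.

Boundary ∂_1: C_1 → C_0 maps an edge to its endpoints' difference, ∂[p,q] = q − p.
As a 4×6 matrix over Z this has rank 3, with invariant factors (1,1,1).

∂_2: C_2 → C_1 sends each 2-simplex [p,q,r] to [q,r] − [p,r] + [p,q]. For instance
  ∂[v_0,v_2,v_3] = [v_2,v_3] − [v_0,v_3] + [v_0,v_2],
  ∂[v_0,v_1,v_3] = [v_1,v_3] − [v_0,v_3] + [v_0,v_1].
The resulting 6×4 matrix has rank 3, and its Smith normal form has invariant factors (1,1,1).

Reading off H_k = ker ∂_k / im ∂_{k+1}:

  H_0: rank C_0 − rank ∂_1 = 4 − 3 = 1, and the invariant factors of ∂_1 are all 1, so H_0 ≅ Z.
  H_1: rank ker ∂_1 − rank ∂_2 = (6 − 3) − 3 = 0, and the invariant factors of ∂_2 are all 1, so H_1 ≅ 0.
  H_2: rank ker ∂_2 − rank ∂_3 = (4 − 3) − 0 = 1, and there is no ∂_3, so H_2 ≅ Z.

As a check, the Euler characteristic is 4 − 6 + 4 = 2, which agrees with 1 − 0 + 1 = 2.
(K is a triangulation of the 2-sphere S^2.)

H_0 = Z,  H_1 = 0,  H_2 = Z.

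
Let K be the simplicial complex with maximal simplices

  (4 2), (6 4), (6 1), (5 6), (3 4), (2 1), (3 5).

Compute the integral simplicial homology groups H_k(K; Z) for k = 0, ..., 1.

H_0 = Z,  H_1 = Z^2.

We work with the vertex ordering 1 < 2 < 3 < 4 < 5 < 6. The simplices of K, each written with vertices in increasing order, are:

  0-simplices (6): [1], [2], [3], [4], [5], [6]
  1-simplices (7): [1,2], [1,6], [2,4], [3,4], [3,5], [4,6], [5,6]

giving chain groups C_0 ≅ Z^6, C_1 ≅ Z^7.

Boundary ∂_1: C_1 → C_0 sends each edge [p,q] (with p < q) to q − p. For instance
  ∂[4,6] = [6] − [4].
As a 6×7 matrix over Z this has rank 5, with invariant factors (1,1,1,1,1).

Now H_k = ker ∂_k / im ∂_{k+1}, so:

  H_0: rank C_0 − rank ∂_1 = 6 − 5 = 1, and the invariant factors of ∂_1 are all 1, so H_0 = Z.
  H_1: rank ker ∂_1 − rank ∂_2 = (7 − 5) − 0 = 2, and there is no ∂_2, so H_1 = Z^2.

As a check, the Euler characteristic is 6 − 7 = -1, which agrees with 1 − 2 = -1.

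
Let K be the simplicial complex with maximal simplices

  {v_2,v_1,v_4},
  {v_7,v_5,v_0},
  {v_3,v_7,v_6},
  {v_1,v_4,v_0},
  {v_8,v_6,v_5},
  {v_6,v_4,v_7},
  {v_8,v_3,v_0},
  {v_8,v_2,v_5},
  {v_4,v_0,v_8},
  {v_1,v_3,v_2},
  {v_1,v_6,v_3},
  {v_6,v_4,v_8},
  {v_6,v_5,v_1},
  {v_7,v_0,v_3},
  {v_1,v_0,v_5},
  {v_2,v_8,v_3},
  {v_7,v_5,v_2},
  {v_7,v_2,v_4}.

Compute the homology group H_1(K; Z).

H_1 = Z^2.

We work with the vertex ordering v_0 < v_1 < v_2 < v_3 < v_4 < v_5 < v_6 < v_7 < v_8. The simplices of K, each written with vertices in increasing order, are:

  0-simplices (9): [v_0], [v_1], [v_2], [v_3], [v_4], [v_5], [v_6], [v_7], [v_8]
  1-simplices (27): (27 of them)
  2-simplices (18): (18 of them)

so the chain groups are C_0 ≅ Z^9, C_1 ≅ Z^27, C_2 ≅ Z^18.

The boundary map ∂_1: C_1 → C_0 maps an edge to its endpoints' difference, ∂[p,q] = q − p. For instance
  ∂[v_3,v_7] = [v_7] − [v_3].
This gives a 9×27 integer matrix of rank 8; reducing to Smith normal form yields diagonal entries (1,1,1,1,1,1,1,1).

The boundary map ∂_2: C_2 → C_1 sends each 2-simplex [p,q,r] to [q,r] − [p,r] + [p,q]. For instance
  ∂[v_2,v_3,v_8] = [v_3,v_8] − [v_2,v_8] + [v_2,v_3],
  ∂[v_2,v_5,v_8] = [v_5,v_8] − [v_2,v_8] + [v_2,v_5].
As a 27×18 matrix over Z this has rank 17, with invariant factors (1,1,1,1,1,1,1,1,1,1,1,1,1,1,1,1,1).

Computing H_k = (kernel of ∂_k) / (image of ∂_{k+1}):

  H_1: rank ker ∂_1 − rank ∂_2 = (27 − 8) − 17 = 2, and the invariant factors of ∂_2 are all 1, so H_1 ≅ Z^2.

(K is a triangulation of the torus T^2.)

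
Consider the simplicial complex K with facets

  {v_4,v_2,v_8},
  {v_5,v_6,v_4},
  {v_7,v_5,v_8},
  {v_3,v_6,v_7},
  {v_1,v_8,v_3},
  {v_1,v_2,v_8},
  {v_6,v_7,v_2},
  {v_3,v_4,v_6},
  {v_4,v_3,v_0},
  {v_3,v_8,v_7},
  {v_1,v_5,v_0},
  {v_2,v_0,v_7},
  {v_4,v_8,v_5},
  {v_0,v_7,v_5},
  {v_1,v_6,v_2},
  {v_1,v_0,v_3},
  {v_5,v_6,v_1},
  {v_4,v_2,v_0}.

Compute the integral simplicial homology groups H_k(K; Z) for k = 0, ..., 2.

H_0 = Z,  H_1 = Z^2,  H_2 = Z.

Take the total order v_0 < v_1 < v_2 < v_3 < v_4 < v_5 < v_6 < v_7 < v_8 on the vertex set. Then K (dimension 2) consists of the simplices:

  0-simplices (9): [v_0], [v_1], [v_2], [v_3], [v_4], [v_5], [v_6], [v_7], [v_8]
  1-simplices (27): (27 of them)
  2-simplices (18): (18 of them)

giving chain groups C_0 ≅ Z^9, C_1 ≅ Z^27, C_2 ≅ Z^18.

The boundary map ∂_1: C_1 → C_0 is given by ∂[p,q] = [q] − [p]. For instance
  ∂[v_5,v_8] = [v_8] − [v_5].
This gives a 9×27 integer matrix of rank 8; reducing to Smith normal form yields diagonal entries (1,1,1,1,1,1,1,1).

Boundary ∂_2: C_2 → C_1 maps a triangle to the signed sum of its edges. For instance
  ∂[v_0,v_3,v_4] = [v_3,v_4] − [v_0,v_4] + [v_0,v_3],
  ∂[v_0,v_2,v_7] = [v_2,v_7] − [v_0,v_7] + [v_0,v_2].
This gives a 27×18 integer matrix of rank 17; reducing to Smith normal form yields diagonal entries (1,1,1,1,1,1,1,1,1,1,1,1,1,1,1,1,1).

Now H_k = ker ∂_k / im ∂_{k+1}, so:

  H_0: rank C_0 − rank ∂_1 = 9 − 8 = 1, and the invariant factors of ∂_1 are all 1, so H_0 ≅ Z.
  H_1: rank ker ∂_1 − rank ∂_2 = (27 − 8) − 17 = 2, and the invariant factors of ∂_2 are all 1, so H_1 ≅ Z^2.
  H_2: rank ker ∂_2 − rank ∂_3 = (18 − 17) − 0 = 1, and there is no ∂_3, so H_2 ≅ Z.

(K is a triangulation of the torus T^2.)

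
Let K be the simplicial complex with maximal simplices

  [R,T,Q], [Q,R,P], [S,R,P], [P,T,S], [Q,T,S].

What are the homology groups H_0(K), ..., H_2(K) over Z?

H_0 = Z,  H_1 = Z,  H_2 = 0.

We work with the vertex ordering P < Q < R < S < T. The simplices of K, each written with vertices in increasing order, are:

  0-simplices (5): P, Q, R, S, T
  1-simplices (10): PQ, PR, PS, PT, QR, QS, QT, RS, RT, ST
  2-simplices (5): PQR, PRS, PST, QRT, QST

so the chain groups are C_0 ≅ Z^5, C_1 ≅ Z^10, C_2 ≅ Z^5.

∂_1: C_1 → C_0 is given by ∂[p,q] = [q] − [p]. For instance
  ∂PR = R − P.
The resulting 5×10 matrix has rank 4, and its Smith normal form has invariant factors (1,1,1,1).

∂_2: C_2 → C_1 sends each 2-simplex [p,q,r] to [q,r] − [p,r] + [p,q]. For instance
  ∂QRT = RT − QT + QR,
  ∂PQR = QR − PR + PQ.
The resulting 10×5 matrix has rank 5, and its Smith normal form has invariant factors (1,1,1,1,1).

From H_k ≅ ker(∂_k) / im(∂_{k+1}) we obtain:

  H_0: rank C_0 − rank ∂_1 = 5 − 4 = 1, and the invariant factors of ∂_1 are all 1, so H_0 = Z.
  H_1: rank ker ∂_1 − rank ∂_2 = (10 − 4) − 5 = 1, and the invariant factors of ∂_2 are all 1, so H_1 = Z.
  H_2: rank ker ∂_2 − rank ∂_3 = (5 − 5) − 0 = 0, and there is no ∂_3, so H_2 = 0.

As a check, the Euler characteristic is 5 − 10 + 5 = 0, which agrees with 1 − 1 + 0 = 0.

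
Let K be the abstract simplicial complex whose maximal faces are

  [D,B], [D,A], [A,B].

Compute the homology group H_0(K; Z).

Take the total order A < B < D on the vertex set. Then K (dimension 1) consists of the simplices:

  0-simplices (3): A, B, D
  1-simplices (3): AB, AD, BD

Hence C_0 ≅ Z^3, C_1 ≅ Z^3.

The boundary map ∂_1: C_1 → C_0 maps an edge to its endpoints' difference, ∂[p,q] = q − p. For instance
  ∂BD = D − B.
The resulting 3×3 matrix has rank 2, and its Smith normal form has invariant factors (1,1).

Reading off H_k = ker ∂_k / im ∂_{k+1}:

  H_0: rank C_0 − rank ∂_1 = 3 − 2 = 1, and the invariant factors of ∂_1 are all 1, so H_0 ≅ Z.

(K is a triangulation of the circle S^1.)

H_0 = Z.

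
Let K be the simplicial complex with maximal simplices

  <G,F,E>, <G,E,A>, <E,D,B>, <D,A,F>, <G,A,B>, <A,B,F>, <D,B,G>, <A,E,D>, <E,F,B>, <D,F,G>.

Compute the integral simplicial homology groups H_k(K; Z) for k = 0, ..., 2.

Take the total order A < B < D < E < F < G on the vertex set. Then K (dimension 2) consists of the simplices:

  0-simplices (6): A, B, D, E, F, G
  1-simplices (15): AB, AD, AE, AF, AG, BD, BE, BF, BG, DE, DF, DG, EF, EG, FG
  2-simplices (10): ABF, ABG, ADE, ADF, AEG, BDE, BDG, BEF, DFG, EFG

so the chain groups are C_0 ≅ Z^6, C_1 ≅ Z^15, C_2 ≅ Z^10.

∂_1: C_1 → C_0 maps an edge to its endpoints' difference, ∂[p,q] = q − p. For instance
  ∂EF = F − E.
This gives a 6×15 integer matrix of rank 5; reducing to Smith normal form yields diagonal entries (1,1,1,1,1).

Boundary ∂_2: C_2 → C_1 maps a triangle to the signed sum of its edges. For instance
  ∂EFG = FG − EG + EF,
  ∂BEF = EF − BF + BE.
As a 15×10 matrix over Z this has rank 10, with invariant factors (1,1,1,1,1,1,1,1,1,2).

Reading off H_k = ker ∂_k / im ∂_{k+1}:

  H_0: rank C_0 − rank ∂_1 = 6 − 5 = 1, and the invariant factors of ∂_1 are all 1, so H_0 ≅ Z.
  H_1: rank ker ∂_1 − rank ∂_2 = (15 − 5) − 10 = 0, and ∂_2 has invariant factor 2 > 1, so H_1 ≅ Z/2.
  H_2: rank ker ∂_2 − rank ∂_3 = (10 − 10) − 0 = 0, and there is no ∂_3, so H_2 ≅ 0.

(K is a triangulation of the real projective plane RP^2.)

H_0 = Z,  H_1 = Z/2,  H_2 = 0.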